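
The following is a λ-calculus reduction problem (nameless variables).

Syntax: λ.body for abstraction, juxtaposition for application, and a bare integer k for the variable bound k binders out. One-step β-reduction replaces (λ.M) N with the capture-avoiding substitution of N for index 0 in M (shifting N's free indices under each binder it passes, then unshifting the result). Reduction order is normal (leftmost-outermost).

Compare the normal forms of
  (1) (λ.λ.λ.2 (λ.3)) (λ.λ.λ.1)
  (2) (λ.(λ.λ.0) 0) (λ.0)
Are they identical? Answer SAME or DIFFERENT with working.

Answer: DIFFERENT — A ⇓ λ.λ.λ.λ.1, B ⇓ λ.0

Derivation:
Term A:
  start: (λ.λ.λ.2 (λ.3)) (λ.λ.λ.1)
  [1] λ.λ.(λ.λ.λ.1) (λ.λ.λ.λ.1)
  [2] λ.λ.λ.λ.1

Term B:
  start: (λ.(λ.λ.0) 0) (λ.0)
  [1] (λ.λ.0) (λ.0)
  [2] λ.0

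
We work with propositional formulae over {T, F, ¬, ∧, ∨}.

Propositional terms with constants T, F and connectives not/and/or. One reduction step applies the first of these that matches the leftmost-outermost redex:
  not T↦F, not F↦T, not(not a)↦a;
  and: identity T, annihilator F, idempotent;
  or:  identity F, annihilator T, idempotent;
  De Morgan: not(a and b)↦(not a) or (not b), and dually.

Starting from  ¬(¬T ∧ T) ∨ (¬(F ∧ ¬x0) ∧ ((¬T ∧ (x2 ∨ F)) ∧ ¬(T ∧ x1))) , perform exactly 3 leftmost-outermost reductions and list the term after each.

  start: ¬(¬T ∧ T) ∨ (¬(F ∧ ¬x0) ∧ ((¬T ∧ (x2 ∨ F)) ∧ ¬(T ∧ x1)))
  step 1: (¬¬T ∨ ¬T) ∨ (¬(F ∧ ¬x0) ∧ ((¬T ∧ (x2 ∨ F)) ∧ ¬(T ∧ x1)))
  step 2: (T ∨ ¬T) ∨ (¬(F ∧ ¬x0) ∧ ((¬T ∧ (x2 ∨ F)) ∧ ¬(T ∧ x1)))
  step 3: T ∨ (¬(F ∧ ¬x0) ∧ ((¬T ∧ (x2 ∨ F)) ∧ ¬(T ∧ x1)))

Answer: after 3 steps: T ∨ (¬(F ∧ ¬x0) ∧ ((¬T ∧ (x2 ∨ F)) ∧ ¬(T ∧ x1)))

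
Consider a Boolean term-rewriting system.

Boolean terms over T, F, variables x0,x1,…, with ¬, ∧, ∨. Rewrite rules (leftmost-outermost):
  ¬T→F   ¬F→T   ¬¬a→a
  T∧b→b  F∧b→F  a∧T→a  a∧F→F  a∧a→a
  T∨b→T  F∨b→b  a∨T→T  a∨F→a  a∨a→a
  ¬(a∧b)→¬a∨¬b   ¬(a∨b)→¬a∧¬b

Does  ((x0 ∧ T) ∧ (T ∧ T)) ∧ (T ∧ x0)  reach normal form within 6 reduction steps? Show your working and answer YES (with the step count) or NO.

Answer: YES — reaches normal form x0 in 5 ≤ 6 steps

Working:
  start: ((x0 ∧ T) ∧ (T ∧ T)) ∧ (T ∧ x0)
  [1] (x0 ∧ (T ∧ T)) ∧ (T ∧ x0)
  [2] (x0 ∧ T) ∧ (T ∧ x0)
  [3] x0 ∧ (T ∧ x0)
  [4] x0 ∧ x0
  [5] x0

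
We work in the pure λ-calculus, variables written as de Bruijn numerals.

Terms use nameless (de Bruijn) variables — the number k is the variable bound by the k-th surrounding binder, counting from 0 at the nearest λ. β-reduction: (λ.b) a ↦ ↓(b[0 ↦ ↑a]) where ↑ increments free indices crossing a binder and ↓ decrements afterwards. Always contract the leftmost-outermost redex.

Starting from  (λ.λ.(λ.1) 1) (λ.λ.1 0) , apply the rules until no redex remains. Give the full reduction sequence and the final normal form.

  start: (λ.λ.(λ.1) 1) (λ.λ.1 0)
  →1  λ.(λ.1) (λ.λ.1 0)
  →2  λ.0

Answer: normal form = λ.0  (in 2 steps)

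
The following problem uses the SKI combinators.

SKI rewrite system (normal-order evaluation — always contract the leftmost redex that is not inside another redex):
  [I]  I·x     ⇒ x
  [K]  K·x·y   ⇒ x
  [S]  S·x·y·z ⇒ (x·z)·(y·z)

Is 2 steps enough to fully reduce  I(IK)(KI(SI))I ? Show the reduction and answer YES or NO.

Answer: NO — after 2 steps the term is K(KI(SI))I, not yet normal

Working:
  start: I(IK)(KI(SI))I
  [1] IK(KI(SI))I
  [2] K(KI(SI))I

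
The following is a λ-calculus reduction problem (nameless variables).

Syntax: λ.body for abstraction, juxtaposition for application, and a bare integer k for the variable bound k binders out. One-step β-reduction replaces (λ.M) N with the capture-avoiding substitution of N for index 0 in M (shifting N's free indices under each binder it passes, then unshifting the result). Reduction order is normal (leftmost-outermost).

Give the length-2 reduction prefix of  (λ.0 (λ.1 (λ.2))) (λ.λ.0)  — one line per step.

  start: (λ.0 (λ.1 (λ.2))) (λ.λ.0)
  →1  (λ.λ.0) (λ.(λ.λ.0) (λ.λ.λ.0))
  →2  λ.0

Answer: after 2 steps: λ.0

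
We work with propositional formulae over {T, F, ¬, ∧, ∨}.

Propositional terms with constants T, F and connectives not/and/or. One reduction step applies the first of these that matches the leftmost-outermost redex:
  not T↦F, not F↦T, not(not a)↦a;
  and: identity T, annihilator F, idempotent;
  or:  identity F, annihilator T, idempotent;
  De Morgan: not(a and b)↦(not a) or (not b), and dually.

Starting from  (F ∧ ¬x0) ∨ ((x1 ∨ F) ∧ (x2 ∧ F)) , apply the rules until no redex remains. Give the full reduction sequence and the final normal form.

Answer: normal form = F  (in 5 steps)

Working:
  start: (F ∧ ¬x0) ∨ ((x1 ∨ F) ∧ (x2 ∧ F))
  step 1: F ∨ ((x1 ∨ F) ∧ (x2 ∧ F))
  step 2: (x1 ∨ F) ∧ (x2 ∧ F)
  step 3: x1 ∧ (x2 ∧ F)
  step 4: x1 ∧ F
  step 5: F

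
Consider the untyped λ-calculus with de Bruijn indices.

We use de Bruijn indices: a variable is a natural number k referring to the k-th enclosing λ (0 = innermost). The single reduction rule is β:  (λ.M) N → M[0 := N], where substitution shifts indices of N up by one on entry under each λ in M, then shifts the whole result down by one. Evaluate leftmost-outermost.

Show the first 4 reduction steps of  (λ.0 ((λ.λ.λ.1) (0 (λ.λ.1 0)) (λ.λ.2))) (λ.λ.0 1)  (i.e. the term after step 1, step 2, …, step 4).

Answer: after 4 steps: λ.0 (λ.λ.λ.λ.λ.0 1)

Reduction:
  start: (λ.0 ((λ.λ.λ.1) (0 (λ.λ.1 0)) (λ.λ.2))) (λ.λ.0 1)
  →1  (λ.λ.0 1) ((λ.λ.λ.1) ((λ.λ.0 1) (λ.λ.1 0)) (λ.λ.λ.λ.0 1))
  →2  λ.0 ((λ.λ.λ.1) ((λ.λ.0 1) (λ.λ.1 0)) (λ.λ.λ.λ.0 1))
  →3  λ.0 ((λ.λ.1) (λ.λ.λ.λ.0 1))
  →4  λ.0 (λ.λ.λ.λ.λ.0 1)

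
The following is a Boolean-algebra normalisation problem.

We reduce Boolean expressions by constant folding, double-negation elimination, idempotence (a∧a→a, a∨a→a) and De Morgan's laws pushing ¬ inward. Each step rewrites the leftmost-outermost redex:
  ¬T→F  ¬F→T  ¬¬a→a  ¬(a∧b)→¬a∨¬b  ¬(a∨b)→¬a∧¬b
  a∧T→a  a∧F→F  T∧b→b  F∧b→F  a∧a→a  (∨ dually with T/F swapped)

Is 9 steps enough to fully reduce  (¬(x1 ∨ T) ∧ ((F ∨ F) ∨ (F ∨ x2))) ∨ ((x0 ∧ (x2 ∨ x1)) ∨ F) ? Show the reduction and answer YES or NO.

  start: (¬(x1 ∨ T) ∧ ((F ∨ F) ∨ (F ∨ x2))) ∨ ((x0 ∧ (x2 ∨ x1)) ∨ F)
  [1] ((¬x1 ∧ ¬T) ∧ ((F ∨ F) ∨ (F ∨ x2))) ∨ ((x0 ∧ (x2 ∨ x1)) ∨ F)
  [2] ((¬x1 ∧ F) ∧ ((F ∨ F) ∨ (F ∨ x2))) ∨ ((x0 ∧ (x2 ∨ x1)) ∨ F)
  [3] (F ∧ ((F ∨ F) ∨ (F ∨ x2))) ∨ ((x0 ∧ (x2 ∨ x1)) ∨ F)
  [4] F ∨ ((x0 ∧ (x2 ∨ x1)) ∨ F)
  [5] (x0 ∧ (x2 ∨ x1)) ∨ F
  [6] x0 ∧ (x2 ∨ x1)

Answer: YES — reaches normal form x0 ∧ (x2 ∨ x1) in 6 ≤ 9 steps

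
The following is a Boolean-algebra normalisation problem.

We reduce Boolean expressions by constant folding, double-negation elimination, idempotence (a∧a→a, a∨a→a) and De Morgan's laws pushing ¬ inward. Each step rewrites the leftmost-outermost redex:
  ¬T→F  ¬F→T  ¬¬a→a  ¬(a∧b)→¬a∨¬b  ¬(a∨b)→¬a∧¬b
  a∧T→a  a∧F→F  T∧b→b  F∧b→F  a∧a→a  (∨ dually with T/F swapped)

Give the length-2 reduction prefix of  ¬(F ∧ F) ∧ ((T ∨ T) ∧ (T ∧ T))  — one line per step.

  start: ¬(F ∧ F) ∧ ((T ∨ T) ∧ (T ∧ T))
  [1] (¬F ∨ ¬F) ∧ ((T ∨ T) ∧ (T ∧ T))
  [2] ¬F ∧ ((T ∨ T) ∧ (T ∧ T))

Answer: after 2 steps: ¬F ∧ ((T ∨ T) ∧ (T ∧ T))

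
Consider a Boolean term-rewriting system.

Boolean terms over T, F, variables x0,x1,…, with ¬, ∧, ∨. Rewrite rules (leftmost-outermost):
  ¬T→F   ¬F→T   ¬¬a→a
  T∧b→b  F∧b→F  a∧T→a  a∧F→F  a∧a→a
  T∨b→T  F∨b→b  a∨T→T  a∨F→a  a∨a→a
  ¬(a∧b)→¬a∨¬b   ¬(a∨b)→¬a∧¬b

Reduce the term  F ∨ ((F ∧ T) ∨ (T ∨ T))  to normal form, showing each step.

Answer: normal form = T  (in 4 steps)

Working:
  start: F ∨ ((F ∧ T) ∨ (T ∨ T))
  step 1: (F ∧ T) ∨ (T ∨ T)
  step 2: F ∨ (T ∨ T)
  step 3: T ∨ T
  step 4: T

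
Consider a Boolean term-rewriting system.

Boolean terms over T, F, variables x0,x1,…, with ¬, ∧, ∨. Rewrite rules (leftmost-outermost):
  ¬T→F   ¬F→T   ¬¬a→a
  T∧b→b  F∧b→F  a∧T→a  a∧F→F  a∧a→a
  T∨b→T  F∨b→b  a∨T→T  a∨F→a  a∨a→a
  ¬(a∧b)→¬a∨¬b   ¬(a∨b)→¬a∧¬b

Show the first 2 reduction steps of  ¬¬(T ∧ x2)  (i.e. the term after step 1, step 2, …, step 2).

  start: ¬¬(T ∧ x2)
  step 1: T ∧ x2
  step 2: x2

Answer: after 2 steps: x2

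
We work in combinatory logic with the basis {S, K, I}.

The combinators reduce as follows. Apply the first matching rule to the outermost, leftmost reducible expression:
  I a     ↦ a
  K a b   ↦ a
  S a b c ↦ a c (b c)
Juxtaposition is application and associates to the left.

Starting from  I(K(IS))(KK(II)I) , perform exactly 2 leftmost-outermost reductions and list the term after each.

Answer: after 2 steps: IS

Derivation:
  start: I(K(IS))(KK(II)I)
  step 1: K(IS)(KK(II)I)
  step 2: IS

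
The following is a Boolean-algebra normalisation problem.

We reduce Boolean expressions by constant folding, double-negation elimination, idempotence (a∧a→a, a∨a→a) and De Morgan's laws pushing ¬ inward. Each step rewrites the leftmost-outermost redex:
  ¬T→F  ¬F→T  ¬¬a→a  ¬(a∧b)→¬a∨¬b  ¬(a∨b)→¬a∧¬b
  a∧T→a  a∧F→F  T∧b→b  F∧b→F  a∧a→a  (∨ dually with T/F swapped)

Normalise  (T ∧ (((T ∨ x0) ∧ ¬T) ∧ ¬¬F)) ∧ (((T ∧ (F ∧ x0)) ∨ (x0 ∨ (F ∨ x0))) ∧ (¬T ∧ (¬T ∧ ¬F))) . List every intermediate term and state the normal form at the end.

  start: (T ∧ (((T ∨ x0) ∧ ¬T) ∧ ¬¬F)) ∧ (((T ∧ (F ∧ x0)) ∨ (x0 ∨ (F ∨ x0))) ∧ (¬T ∧ (¬T ∧ ¬F)))
  →1  (((T ∨ x0) ∧ ¬T) ∧ ¬¬F) ∧ (((T ∧ (F ∧ x0)) ∨ (x0 ∨ (F ∨ x0))) ∧ (¬T ∧ (¬T ∧ ¬F)))
  →2  ((T ∧ ¬T) ∧ ¬¬F) ∧ (((T ∧ (F ∧ x0)) ∨ (x0 ∨ (F ∨ x0))) ∧ (¬T ∧ (¬T ∧ ¬F)))
  →3  (¬T ∧ ¬¬F) ∧ (((T ∧ (F ∧ x0)) ∨ (x0 ∨ (F ∨ x0))) ∧ (¬T ∧ (¬T ∧ ¬F)))
  →4  (F ∧ ¬¬F) ∧ (((T ∧ (F ∧ x0)) ∨ (x0 ∨ (F ∨ x0))) ∧ (¬T ∧ (¬T ∧ ¬F)))
  →5  F ∧ (((T ∧ (F ∧ x0)) ∨ (x0 ∨ (F ∨ x0))) ∧ (¬T ∧ (¬T ∧ ¬F)))
  →6  F

Answer: normal form = F  (in 6 steps)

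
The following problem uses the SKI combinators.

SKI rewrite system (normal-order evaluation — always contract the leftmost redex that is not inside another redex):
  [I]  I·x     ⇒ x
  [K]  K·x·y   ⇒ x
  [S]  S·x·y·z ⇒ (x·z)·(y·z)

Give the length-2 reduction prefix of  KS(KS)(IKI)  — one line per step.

Answer: after 2 steps: S(KI)

Working:
  start: KS(KS)(IKI)
  [1] S(IKI)
  [2] S(KI)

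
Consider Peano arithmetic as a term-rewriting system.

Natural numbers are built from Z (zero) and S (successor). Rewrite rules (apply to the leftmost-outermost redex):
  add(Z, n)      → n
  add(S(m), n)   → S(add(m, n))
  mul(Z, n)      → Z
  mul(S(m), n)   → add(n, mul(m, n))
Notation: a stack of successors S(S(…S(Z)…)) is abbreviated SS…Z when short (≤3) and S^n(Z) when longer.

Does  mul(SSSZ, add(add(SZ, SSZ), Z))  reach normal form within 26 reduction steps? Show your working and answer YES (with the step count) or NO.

Answer: NO — after 26 steps the term is S(S(S(S(S(S(S(add(add(add(Z, SSZ), Z), mul(Z, add(add(SZ, SSZ), Z)))))))))), not yet normal

Derivation:
  start: mul(SSSZ, add(add(SZ, SSZ), Z))
  →1  add(add(add(SZ, SSZ), Z), mul(SSZ, add(add(SZ, SSZ), Z)))
  →2  add(add(S(add(Z, SSZ)), Z), mul(SSZ, add(add(SZ, SSZ), Z)))
  →3  add(S(add(add(Z, SSZ), Z)), mul(SSZ, add(add(SZ, SSZ), Z)))
  →4  S(add(add(add(Z, SSZ), Z), mul(SSZ, add(add(SZ, SSZ), Z))))
  →5  S(add(add(SSZ, Z), mul(SSZ, add(add(SZ, SSZ), Z))))
  →6  S(add(S(add(SZ, Z)), mul(SSZ, add(add(SZ, SSZ), Z))))
  →7  S(S(add(add(SZ, Z), mul(SSZ, add(add(SZ, SSZ), Z)))))
  →8  S(S(add(S(add(Z, Z)), mul(SSZ, add(add(SZ, SSZ), Z)))))
  →9  S(S(S(add(add(Z, Z), mul(SSZ, add(add(SZ, SSZ), Z))))))
  →10  S(S(S(add(Z, mul(SSZ, add(add(SZ, SSZ), Z))))))
  →11  S(S(S(mul(SSZ, add(add(SZ, SSZ), Z)))))
  →12  S(S(S(add(add(add(SZ, SSZ), Z), mul(SZ, add(add(SZ, SSZ), Z))))))
  →13  S(S(S(add(add(S(add(Z, SSZ)), Z), mul(SZ, add(add(SZ, SSZ), Z))))))
  →14  S(S(S(add(S(add(add(Z, SSZ), Z)), mul(SZ, add(add(SZ, SSZ), Z))))))
  →15  S(S(S(S(add(add(add(Z, SSZ), Z), mul(SZ, add(add(SZ, SSZ), Z)))))))
  →16  S(S(S(S(add(add(SSZ, Z), mul(SZ, add(add(SZ, SSZ), Z)))))))
  →17  S(S(S(S(add(S(add(SZ, Z)), mul(SZ, add(add(SZ, SSZ), Z)))))))
  →18  S(S(S(S(S(add(add(SZ, Z), mul(SZ, add(add(SZ, SSZ), Z))))))))
  →19  S(S(S(S(S(add(S(add(Z, Z)), mul(SZ, add(add(SZ, SSZ), Z))))))))
  →20  S(S(S(S(S(S(add(add(Z, Z), mul(SZ, add(add(SZ, SSZ), Z)))))))))
  →21  S(S(S(S(S(S(add(Z, mul(SZ, add(add(SZ, SSZ), Z)))))))))
  →22  S(S(S(S(S(S(mul(SZ, add(add(SZ, SSZ), Z))))))))
  →23  S(S(S(S(S(S(add(add(add(SZ, SSZ), Z), mul(Z, add(add(SZ, SSZ), Z)))))))))
  →24  S(S(S(S(S(S(add(add(S(add(Z, SSZ)), Z), mul(Z, add(add(SZ, SSZ), Z)))))))))
  →25  S(S(S(S(S(S(add(S(add(add(Z, SSZ), Z)), mul(Z, add(add(SZ, SSZ), Z)))))))))
  →26  S(S(S(S(S(S(S(add(add(add(Z, SSZ), Z), mul(Z, add(add(SZ, SSZ), Z))))))))))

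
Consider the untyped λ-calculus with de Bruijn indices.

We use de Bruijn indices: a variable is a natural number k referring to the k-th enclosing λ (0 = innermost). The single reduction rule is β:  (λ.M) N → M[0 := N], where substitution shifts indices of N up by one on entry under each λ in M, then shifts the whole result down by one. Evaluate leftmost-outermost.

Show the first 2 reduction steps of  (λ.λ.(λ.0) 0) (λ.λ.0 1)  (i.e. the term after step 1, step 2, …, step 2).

  start: (λ.λ.(λ.0) 0) (λ.λ.0 1)
  [1] λ.(λ.0) 0
  [2] λ.0

Answer: after 2 steps: λ.0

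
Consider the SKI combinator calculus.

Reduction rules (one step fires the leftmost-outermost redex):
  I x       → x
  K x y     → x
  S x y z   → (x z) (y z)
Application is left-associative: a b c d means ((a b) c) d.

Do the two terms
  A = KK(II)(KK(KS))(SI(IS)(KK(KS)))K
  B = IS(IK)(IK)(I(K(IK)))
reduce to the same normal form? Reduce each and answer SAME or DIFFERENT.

Term A:
  start: KK(II)(KK(KS))(SI(IS)(KK(KS)))K
  step 1: K(KK(KS))(SI(IS)(KK(KS)))K
  step 2: KK(KS)K
  step 3: KK

Term B:
  start: IS(IK)(IK)(I(K(IK)))
  step 1: S(IK)(IK)(I(K(IK)))
  step 2: IK(I(K(IK)))(IK(I(K(IK))))
  step 3: K(I(K(IK)))(IK(I(K(IK))))
  step 4: I(K(IK))
  step 5: K(IK)
  step 6: KK

Answer: SAME — A ⇓ KK, B ⇓ KK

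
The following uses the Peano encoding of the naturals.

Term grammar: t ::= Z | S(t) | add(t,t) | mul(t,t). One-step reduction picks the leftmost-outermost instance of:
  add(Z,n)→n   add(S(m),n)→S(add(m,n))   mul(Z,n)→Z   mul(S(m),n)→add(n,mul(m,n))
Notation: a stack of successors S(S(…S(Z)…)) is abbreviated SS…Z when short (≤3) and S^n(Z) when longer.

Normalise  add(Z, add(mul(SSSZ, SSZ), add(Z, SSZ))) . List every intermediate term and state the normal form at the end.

  start: add(Z, add(mul(SSSZ, SSZ), add(Z, SSZ)))
  step 1: add(mul(SSSZ, SSZ), add(Z, SSZ))
  step 2: add(add(SSZ, mul(SSZ, SSZ)), add(Z, SSZ))
  step 3: add(S(add(SZ, mul(SSZ, SSZ))), add(Z, SSZ))
  step 4: S(add(add(SZ, mul(SSZ, SSZ)), add(Z, SSZ)))
  step 5: S(add(S(add(Z, mul(SSZ, SSZ))), add(Z, SSZ)))
  step 6: S(S(add(add(Z, mul(SSZ, SSZ)), add(Z, SSZ))))
  step 7: S(S(add(mul(SSZ, SSZ), add(Z, SSZ))))
  step 8: S(S(add(add(SSZ, mul(SZ, SSZ)), add(Z, SSZ))))
  step 9: S(S(add(S(add(SZ, mul(SZ, SSZ))), add(Z, SSZ))))
  step 10: S(S(S(add(add(SZ, mul(SZ, SSZ)), add(Z, SSZ)))))
  step 11: S(S(S(add(S(add(Z, mul(SZ, SSZ))), add(Z, SSZ)))))
  step 12: S(S(S(S(add(add(Z, mul(SZ, SSZ)), add(Z, SSZ))))))
  step 13: S(S(S(S(add(mul(SZ, SSZ), add(Z, SSZ))))))
  step 14: S(S(S(S(add(add(SSZ, mul(Z, SSZ)), add(Z, SSZ))))))
  step 15: S(S(S(S(add(S(add(SZ, mul(Z, SSZ))), add(Z, SSZ))))))
  step 16: S(S(S(S(S(add(add(SZ, mul(Z, SSZ)), add(Z, SSZ)))))))
  step 17: S(S(S(S(S(add(S(add(Z, mul(Z, SSZ))), add(Z, SSZ)))))))
  step 18: S(S(S(S(S(S(add(add(Z, mul(Z, SSZ)), add(Z, SSZ))))))))
  step 19: S(S(S(S(S(S(add(mul(Z, SSZ), add(Z, SSZ))))))))
  step 20: S(S(S(S(S(S(add(Z, add(Z, SSZ))))))))
  step 21: S(S(S(S(S(S(add(Z, SSZ)))))))
  step 22: S^8(Z)

Answer: normal form = S^8(Z)  (in 22 steps)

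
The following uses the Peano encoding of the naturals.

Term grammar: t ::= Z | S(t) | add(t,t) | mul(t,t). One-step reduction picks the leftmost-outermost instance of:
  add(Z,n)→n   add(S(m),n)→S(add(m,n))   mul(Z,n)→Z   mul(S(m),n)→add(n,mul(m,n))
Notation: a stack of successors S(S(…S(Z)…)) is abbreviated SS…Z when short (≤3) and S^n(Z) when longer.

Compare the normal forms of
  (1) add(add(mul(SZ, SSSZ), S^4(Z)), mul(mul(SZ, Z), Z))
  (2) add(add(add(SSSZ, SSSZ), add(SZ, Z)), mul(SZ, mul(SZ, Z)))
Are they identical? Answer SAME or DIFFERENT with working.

Answer: SAME — A ⇓ S^7(Z), B ⇓ S^7(Z)

Working:
Term A:
  start: add(add(mul(SZ, SSSZ), S^4(Z)), mul(mul(SZ, Z), Z))
  step 1: add(add(add(SSSZ, mul(Z, SSSZ)), S^4(Z)), mul(mul(SZ, Z), Z))
  step 2: add(add(S(add(SSZ, mul(Z, SSSZ))), S^4(Z)), mul(mul(SZ, Z), Z))
  step 3: add(S(add(add(SSZ, mul(Z, SSSZ)), S^4(Z))), mul(mul(SZ, Z), Z))
  step 4: S(add(add(add(SSZ, mul(Z, SSSZ)), S^4(Z)), mul(mul(SZ, Z), Z)))
  step 5: S(add(add(S(add(SZ, mul(Z, SSSZ))), S^4(Z)), mul(mul(SZ, Z), Z)))
  step 6: S(add(S(add(add(SZ, mul(Z, SSSZ)), S^4(Z))), mul(mul(SZ, Z), Z)))
  step 7: S(S(add(add(add(SZ, mul(Z, SSSZ)), S^4(Z)), mul(mul(SZ, Z), Z))))
  step 8: S(S(add(add(S(add(Z, mul(Z, SSSZ))), S^4(Z)), mul(mul(SZ, Z), Z))))
  step 9: S(S(add(S(add(add(Z, mul(Z, SSSZ)), S^4(Z))), mul(mul(SZ, Z), Z))))
  step 10: S(S(S(add(add(add(Z, mul(Z, SSSZ)), S^4(Z)), mul(mul(SZ, Z), Z)))))
  step 11: S(S(S(add(add(mul(Z, SSSZ), S^4(Z)), mul(mul(SZ, Z), Z)))))
  step 12: S(S(S(add(add(Z, S^4(Z)), mul(mul(SZ, Z), Z)))))
  step 13: S(S(S(add(S^4(Z), mul(mul(SZ, Z), Z)))))
  step 14: S(S(S(S(add(SSSZ, mul(mul(SZ, Z), Z))))))
  step 15: S(S(S(S(S(add(SSZ, mul(mul(SZ, Z), Z)))))))
  step 16: S(S(S(S(S(S(add(SZ, mul(mul(SZ, Z), Z))))))))
  step 17: S(S(S(S(S(S(S(add(Z, mul(mul(SZ, Z), Z)))))))))
  step 18: S(S(S(S(S(S(S(mul(mul(SZ, Z), Z))))))))
  step 19: S(S(S(S(S(S(S(mul(add(Z, mul(Z, Z)), Z))))))))
  step 20: S(S(S(S(S(S(S(mul(mul(Z, Z), Z))))))))
  step 21: S(S(S(S(S(S(S(mul(Z, Z))))))))
  step 22: S^7(Z)

Term B:
  start: add(add(add(SSSZ, SSSZ), add(SZ, Z)), mul(SZ, mul(SZ, Z)))
  step 1: add(add(S(add(SSZ, SSSZ)), add(SZ, Z)), mul(SZ, mul(SZ, Z)))
  step 2: add(S(add(add(SSZ, SSSZ), add(SZ, Z))), mul(SZ, mul(SZ, Z)))
  step 3: S(add(add(add(SSZ, SSSZ), add(SZ, Z)), mul(SZ, mul(SZ, Z))))
  step 4: S(add(add(S(add(SZ, SSSZ)), add(SZ, Z)), mul(SZ, mul(SZ, Z))))
  step 5: S(add(S(add(add(SZ, SSSZ), add(SZ, Z))), mul(SZ, mul(SZ, Z))))
  step 6: S(S(add(add(add(SZ, SSSZ), add(SZ, Z)), mul(SZ, mul(SZ, Z)))))
  step 7: S(S(add(add(S(add(Z, SSSZ)), add(SZ, Z)), mul(SZ, mul(SZ, Z)))))
  step 8: S(S(add(S(add(add(Z, SSSZ), add(SZ, Z))), mul(SZ, mul(SZ, Z)))))
  step 9: S(S(S(add(add(add(Z, SSSZ), add(SZ, Z)), mul(SZ, mul(SZ, Z))))))
  step 10: S(S(S(add(add(SSSZ, add(SZ, Z)), mul(SZ, mul(SZ, Z))))))
  step 11: S(S(S(add(S(add(SSZ, add(SZ, Z))), mul(SZ, mul(SZ, Z))))))
  step 12: S(S(S(S(add(add(SSZ, add(SZ, Z)), mul(SZ, mul(SZ, Z)))))))
  step 13: S(S(S(S(add(S(add(SZ, add(SZ, Z))), mul(SZ, mul(SZ, Z)))))))
  step 14: S(S(S(S(S(add(add(SZ, add(SZ, Z)), mul(SZ, mul(SZ, Z))))))))
  step 15: S(S(S(S(S(add(S(add(Z, add(SZ, Z))), mul(SZ, mul(SZ, Z))))))))
  step 16: S(S(S(S(S(S(add(add(Z, add(SZ, Z)), mul(SZ, mul(SZ, Z)))))))))
  step 17: S(S(S(S(S(S(add(add(SZ, Z), mul(SZ, mul(SZ, Z)))))))))
  step 18: S(S(S(S(S(S(add(S(add(Z, Z)), mul(SZ, mul(SZ, Z)))))))))
  step 19: S(S(S(S(S(S(S(add(add(Z, Z), mul(SZ, mul(SZ, Z))))))))))
  step 20: S(S(S(S(S(S(S(add(Z, mul(SZ, mul(SZ, Z))))))))))
  step 21: S(S(S(S(S(S(S(mul(SZ, mul(SZ, Z)))))))))
  step 22: S(S(S(S(S(S(S(add(mul(SZ, Z), mul(Z, mul(SZ, Z))))))))))
  step 23: S(S(S(S(S(S(S(add(add(Z, mul(Z, Z)), mul(Z, mul(SZ, Z))))))))))
  step 24: S(S(S(S(S(S(S(add(mul(Z, Z), mul(Z, mul(SZ, Z))))))))))
  step 25: S(S(S(S(S(S(S(add(Z, mul(Z, mul(SZ, Z))))))))))
  step 26: S(S(S(S(S(S(S(mul(Z, mul(SZ, Z)))))))))
  step 27: S^7(Z)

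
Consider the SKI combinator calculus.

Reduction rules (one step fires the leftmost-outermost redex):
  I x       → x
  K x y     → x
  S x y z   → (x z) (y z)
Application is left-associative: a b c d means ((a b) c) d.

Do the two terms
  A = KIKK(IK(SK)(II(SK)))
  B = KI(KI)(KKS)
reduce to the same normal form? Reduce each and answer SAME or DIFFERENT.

Answer: DIFFERENT — A ⇓ K(SK), B ⇓ K

Derivation:
Term A:
  start: KIKK(IK(SK)(II(SK)))
  step 1: IK(IK(SK)(II(SK)))
  step 2: K(IK(SK)(II(SK)))
  step 3: K(K(SK)(II(SK)))
  step 4: K(SK)

Term B:
  start: KI(KI)(KKS)
  step 1: I(KKS)
  step 2: KKS
  step 3: K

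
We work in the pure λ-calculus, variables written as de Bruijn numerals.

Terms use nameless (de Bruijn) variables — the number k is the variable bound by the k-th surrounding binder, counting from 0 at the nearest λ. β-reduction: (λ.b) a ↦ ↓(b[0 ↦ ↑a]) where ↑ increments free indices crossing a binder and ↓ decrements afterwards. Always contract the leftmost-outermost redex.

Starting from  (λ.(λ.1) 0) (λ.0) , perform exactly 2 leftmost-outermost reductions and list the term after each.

Answer: after 2 steps: λ.0

Reduction:
  start: (λ.(λ.1) 0) (λ.0)
  step 1: (λ.λ.0) (λ.0)
  step 2: λ.0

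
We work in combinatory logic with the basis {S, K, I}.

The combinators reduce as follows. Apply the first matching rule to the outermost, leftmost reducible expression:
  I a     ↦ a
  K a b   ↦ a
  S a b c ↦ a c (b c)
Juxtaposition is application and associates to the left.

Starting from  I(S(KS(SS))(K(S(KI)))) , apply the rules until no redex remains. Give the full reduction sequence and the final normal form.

  start: I(S(KS(SS))(K(S(KI))))
  step 1: S(KS(SS))(K(S(KI)))
  step 2: SS(K(S(KI)))

Answer: normal form = SS(K(S(KI)))  (in 2 steps)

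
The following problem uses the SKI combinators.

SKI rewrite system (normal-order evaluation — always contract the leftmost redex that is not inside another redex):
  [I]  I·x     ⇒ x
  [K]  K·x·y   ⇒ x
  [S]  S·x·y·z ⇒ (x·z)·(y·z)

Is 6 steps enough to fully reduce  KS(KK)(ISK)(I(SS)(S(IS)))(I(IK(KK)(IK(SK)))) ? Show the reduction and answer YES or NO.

Answer: NO — after 6 steps the term is SS(S(IS))(I(IK(KK)(IK(SK)))), not yet normal

Working:
  start: KS(KK)(ISK)(I(SS)(S(IS)))(I(IK(KK)(IK(SK))))
  →1  S(ISK)(I(SS)(S(IS)))(I(IK(KK)(IK(SK))))
  →2  ISK(I(IK(KK)(IK(SK))))(I(SS)(S(IS))(I(IK(KK)(IK(SK)))))
  →3  SK(I(IK(KK)(IK(SK))))(I(SS)(S(IS))(I(IK(KK)(IK(SK)))))
  →4  K(I(SS)(S(IS))(I(IK(KK)(IK(SK)))))(I(IK(KK)(IK(SK)))(I(SS)(S(IS))(I(IK(KK)(IK(SK))))))
  →5  I(SS)(S(IS))(I(IK(KK)(IK(SK))))
  →6  SS(S(IS))(I(IK(KK)(IK(SK))))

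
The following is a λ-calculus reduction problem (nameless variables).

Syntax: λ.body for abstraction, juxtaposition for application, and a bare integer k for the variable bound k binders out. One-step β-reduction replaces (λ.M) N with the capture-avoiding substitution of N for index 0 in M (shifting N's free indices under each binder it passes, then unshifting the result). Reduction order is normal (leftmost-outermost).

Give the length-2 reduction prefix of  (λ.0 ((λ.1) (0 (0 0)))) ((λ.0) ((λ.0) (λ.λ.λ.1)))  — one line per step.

Answer: after 2 steps: (λ.0) (λ.λ.λ.1) ((λ.(λ.0) ((λ.0) (λ.λ.λ.1))) ((λ.0) ((λ.0) (λ.λ.λ.1)) ((λ.0) ((λ.0) (λ.λ.λ.1)) ((λ.0) ((λ.0) (λ.λ.λ.1))))))

Reduction:
  start: (λ.0 ((λ.1) (0 (0 0)))) ((λ.0) ((λ.0) (λ.λ.λ.1)))
  [1] (λ.0) ((λ.0) (λ.λ.λ.1)) ((λ.(λ.0) ((λ.0) (λ.λ.λ.1))) ((λ.0) ((λ.0) (λ.λ.λ.1)) ((λ.0) ((λ.0) (λ.λ.λ.1)) ((λ.0) ((λ.0) (λ.λ.λ.1))))))
  [2] (λ.0) (λ.λ.λ.1) ((λ.(λ.0) ((λ.0) (λ.λ.λ.1))) ((λ.0) ((λ.0) (λ.λ.λ.1)) ((λ.0) ((λ.0) (λ.λ.λ.1)) ((λ.0) ((λ.0) (λ.λ.λ.1))))))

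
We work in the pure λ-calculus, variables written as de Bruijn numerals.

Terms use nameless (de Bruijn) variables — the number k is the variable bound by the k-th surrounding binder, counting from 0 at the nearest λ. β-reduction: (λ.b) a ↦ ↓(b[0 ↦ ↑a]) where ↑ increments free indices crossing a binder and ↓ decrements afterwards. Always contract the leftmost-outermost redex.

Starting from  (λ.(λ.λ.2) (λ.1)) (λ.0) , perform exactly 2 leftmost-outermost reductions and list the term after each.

Answer: after 2 steps: λ.λ.0

Derivation:
  start: (λ.(λ.λ.2) (λ.1)) (λ.0)
  [1] (λ.λ.λ.0) (λ.λ.0)
  [2] λ.λ.0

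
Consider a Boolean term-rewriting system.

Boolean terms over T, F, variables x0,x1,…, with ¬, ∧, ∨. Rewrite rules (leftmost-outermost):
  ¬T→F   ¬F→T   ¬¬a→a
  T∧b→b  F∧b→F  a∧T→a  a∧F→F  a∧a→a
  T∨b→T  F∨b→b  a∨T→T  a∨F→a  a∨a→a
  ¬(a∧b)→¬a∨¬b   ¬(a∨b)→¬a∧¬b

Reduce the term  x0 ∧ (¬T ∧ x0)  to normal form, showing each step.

  start: x0 ∧ (¬T ∧ x0)
  step 1: x0 ∧ (F ∧ x0)
  step 2: x0 ∧ F
  step 3: F

Answer: normal form = F  (in 3 steps)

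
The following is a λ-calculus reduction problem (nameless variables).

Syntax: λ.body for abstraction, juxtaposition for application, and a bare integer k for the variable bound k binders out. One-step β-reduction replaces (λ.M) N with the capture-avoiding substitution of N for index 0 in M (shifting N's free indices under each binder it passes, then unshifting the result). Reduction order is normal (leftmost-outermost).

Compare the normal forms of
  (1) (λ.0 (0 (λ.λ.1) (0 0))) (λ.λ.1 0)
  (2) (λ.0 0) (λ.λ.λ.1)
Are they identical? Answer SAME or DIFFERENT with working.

Answer: DIFFERENT — A ⇓ λ.λ.λ.1 0, B ⇓ λ.λ.1

Reduction:
Term A:
  start: (λ.0 (0 (λ.λ.1) (0 0))) (λ.λ.1 0)
  →1  (λ.λ.1 0) ((λ.λ.1 0) (λ.λ.1) ((λ.λ.1 0) (λ.λ.1 0)))
  →2  λ.(λ.λ.1 0) (λ.λ.1) ((λ.λ.1 0) (λ.λ.1 0)) 0
  →3  λ.(λ.(λ.λ.1) 0) ((λ.λ.1 0) (λ.λ.1 0)) 0
  →4  λ.(λ.λ.1) ((λ.λ.1 0) (λ.λ.1 0)) 0
  →5  λ.(λ.(λ.λ.1 0) (λ.λ.1 0)) 0
  →6  λ.(λ.λ.1 0) (λ.λ.1 0)
  →7  λ.λ.(λ.λ.1 0) 0
  →8  λ.λ.λ.1 0

Term B:
  start: (λ.0 0) (λ.λ.λ.1)
  →1  (λ.λ.λ.1) (λ.λ.λ.1)
  →2  λ.λ.1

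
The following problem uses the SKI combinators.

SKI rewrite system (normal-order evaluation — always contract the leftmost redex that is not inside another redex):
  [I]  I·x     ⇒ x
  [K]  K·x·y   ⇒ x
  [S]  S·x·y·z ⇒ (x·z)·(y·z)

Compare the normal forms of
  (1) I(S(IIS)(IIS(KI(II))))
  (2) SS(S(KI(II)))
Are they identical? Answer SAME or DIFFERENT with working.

Term A:
  start: I(S(IIS)(IIS(KI(II))))
  →1  S(IIS)(IIS(KI(II)))
  →2  S(IS)(IIS(KI(II)))
  →3  SS(IIS(KI(II)))
  →4  SS(IS(KI(II)))
  →5  SS(S(KI(II)))
  →6  SS(SI)

Term B:
  start: SS(S(KI(II)))
  →1  SS(SI)

Answer: SAME — A ⇓ SS(SI), B ⇓ SS(SI)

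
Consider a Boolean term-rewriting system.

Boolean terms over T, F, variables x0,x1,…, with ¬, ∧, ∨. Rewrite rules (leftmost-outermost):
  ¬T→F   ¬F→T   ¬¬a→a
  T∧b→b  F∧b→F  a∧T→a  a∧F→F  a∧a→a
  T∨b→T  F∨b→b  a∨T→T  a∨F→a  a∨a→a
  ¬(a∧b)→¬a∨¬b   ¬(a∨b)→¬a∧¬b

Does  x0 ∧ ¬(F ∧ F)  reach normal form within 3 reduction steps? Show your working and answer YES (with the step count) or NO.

Answer: NO — after 3 steps the term is x0 ∧ T, not yet normal

Working:
  start: x0 ∧ ¬(F ∧ F)
  step 1: x0 ∧ (¬F ∨ ¬F)
  step 2: x0 ∧ ¬F
  step 3: x0 ∧ T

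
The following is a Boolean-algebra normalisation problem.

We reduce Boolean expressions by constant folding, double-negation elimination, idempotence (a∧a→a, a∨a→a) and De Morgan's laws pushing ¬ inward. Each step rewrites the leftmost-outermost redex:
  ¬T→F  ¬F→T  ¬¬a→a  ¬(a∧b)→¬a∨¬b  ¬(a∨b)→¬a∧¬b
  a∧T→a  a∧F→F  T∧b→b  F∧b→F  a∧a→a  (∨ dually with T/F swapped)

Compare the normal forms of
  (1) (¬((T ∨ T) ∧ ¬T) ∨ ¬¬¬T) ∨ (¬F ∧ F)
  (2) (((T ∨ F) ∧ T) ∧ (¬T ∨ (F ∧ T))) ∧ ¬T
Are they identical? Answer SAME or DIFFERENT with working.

Answer: DIFFERENT — A ⇓ T, B ⇓ F

Reduction:
Term A:
  start: (¬((T ∨ T) ∧ ¬T) ∨ ¬¬¬T) ∨ (¬F ∧ F)
  →1  ((¬(T ∨ T) ∨ ¬¬T) ∨ ¬¬¬T) ∨ (¬F ∧ F)
  →2  (((¬T ∧ ¬T) ∨ ¬¬T) ∨ ¬¬¬T) ∨ (¬F ∧ F)
  →3  ((¬T ∨ ¬¬T) ∨ ¬¬¬T) ∨ (¬F ∧ F)
  →4  ((F ∨ ¬¬T) ∨ ¬¬¬T) ∨ (¬F ∧ F)
  →5  (¬¬T ∨ ¬¬¬T) ∨ (¬F ∧ F)
  →6  (T ∨ ¬¬¬T) ∨ (¬F ∧ F)
  →7  T ∨ (¬F ∧ F)
  →8  T

Term B:
  start: (((T ∨ F) ∧ T) ∧ (¬T ∨ (F ∧ T))) ∧ ¬T
  →1  ((T ∨ F) ∧ (¬T ∨ (F ∧ T))) ∧ ¬T
  →2  (T ∧ (¬T ∨ (F ∧ T))) ∧ ¬T
  →3  (¬T ∨ (F ∧ T)) ∧ ¬T
  →4  (F ∨ (F ∧ T)) ∧ ¬T
  →5  (F ∧ T) ∧ ¬T
  →6  F ∧ ¬T
  →7  F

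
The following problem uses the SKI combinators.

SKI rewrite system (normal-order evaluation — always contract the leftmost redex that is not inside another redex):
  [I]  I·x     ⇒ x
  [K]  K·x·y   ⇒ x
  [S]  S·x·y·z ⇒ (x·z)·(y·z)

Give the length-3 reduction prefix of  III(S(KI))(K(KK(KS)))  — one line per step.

Answer: after 3 steps: S(KI)(K(KK(KS)))

Reduction:
  start: III(S(KI))(K(KK(KS)))
  →1  II(S(KI))(K(KK(KS)))
  →2  I(S(KI))(K(KK(KS)))
  →3  S(KI)(K(KK(KS)))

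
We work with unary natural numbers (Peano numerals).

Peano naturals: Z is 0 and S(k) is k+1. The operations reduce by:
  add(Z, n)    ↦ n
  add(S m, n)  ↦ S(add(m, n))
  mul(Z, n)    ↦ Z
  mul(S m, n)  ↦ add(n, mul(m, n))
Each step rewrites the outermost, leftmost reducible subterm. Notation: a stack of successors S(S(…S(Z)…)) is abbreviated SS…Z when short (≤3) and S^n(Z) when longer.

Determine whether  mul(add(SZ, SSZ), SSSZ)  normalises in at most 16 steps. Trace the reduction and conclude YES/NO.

  start: mul(add(SZ, SSZ), SSSZ)
  [1] mul(S(add(Z, SSZ)), SSSZ)
  [2] add(SSSZ, mul(add(Z, SSZ), SSSZ))
  [3] S(add(SSZ, mul(add(Z, SSZ), SSSZ)))
  [4] S(S(add(SZ, mul(add(Z, SSZ), SSSZ))))
  [5] S(S(S(add(Z, mul(add(Z, SSZ), SSSZ)))))
  [6] S(S(S(mul(add(Z, SSZ), SSSZ))))
  [7] S(S(S(mul(SSZ, SSSZ))))
  [8] S(S(S(add(SSSZ, mul(SZ, SSSZ)))))
  [9] S(S(S(S(add(SSZ, mul(SZ, SSSZ))))))
  [10] S(S(S(S(S(add(SZ, mul(SZ, SSSZ)))))))
  [11] S(S(S(S(S(S(add(Z, mul(SZ, SSSZ))))))))
  [12] S(S(S(S(S(S(mul(SZ, SSSZ)))))))
  [13] S(S(S(S(S(S(add(SSSZ, mul(Z, SSSZ))))))))
  [14] S(S(S(S(S(S(S(add(SSZ, mul(Z, SSSZ)))))))))
  [15] S(S(S(S(S(S(S(S(add(SZ, mul(Z, SSSZ))))))))))
  [16] S(S(S(S(S(S(S(S(S(add(Z, mul(Z, SSSZ)))))))))))

Answer: NO — after 16 steps the term is S(S(S(S(S(S(S(S(S(add(Z, mul(Z, SSSZ))))))))))), not yet normal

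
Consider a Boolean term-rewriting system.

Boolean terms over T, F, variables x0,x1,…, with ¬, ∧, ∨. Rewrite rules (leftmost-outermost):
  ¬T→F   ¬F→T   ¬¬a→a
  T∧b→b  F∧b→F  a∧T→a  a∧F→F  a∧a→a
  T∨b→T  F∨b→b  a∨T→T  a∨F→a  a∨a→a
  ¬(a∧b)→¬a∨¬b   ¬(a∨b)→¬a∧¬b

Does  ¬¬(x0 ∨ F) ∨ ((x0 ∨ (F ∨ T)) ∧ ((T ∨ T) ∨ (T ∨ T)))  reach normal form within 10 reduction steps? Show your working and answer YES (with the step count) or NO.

Answer: YES — reaches normal form T in 8 ≤ 10 steps

Derivation:
  start: ¬¬(x0 ∨ F) ∨ ((x0 ∨ (F ∨ T)) ∧ ((T ∨ T) ∨ (T ∨ T)))
  →1  (x0 ∨ F) ∨ ((x0 ∨ (F ∨ T)) ∧ ((T ∨ T) ∨ (T ∨ T)))
  →2  x0 ∨ ((x0 ∨ (F ∨ T)) ∧ ((T ∨ T) ∨ (T ∨ T)))
  →3  x0 ∨ ((x0 ∨ T) ∧ ((T ∨ T) ∨ (T ∨ T)))
  →4  x0 ∨ (T ∧ ((T ∨ T) ∨ (T ∨ T)))
  →5  x0 ∨ ((T ∨ T) ∨ (T ∨ T))
  →6  x0 ∨ (T ∨ T)
  →7  x0 ∨ T
  →8  T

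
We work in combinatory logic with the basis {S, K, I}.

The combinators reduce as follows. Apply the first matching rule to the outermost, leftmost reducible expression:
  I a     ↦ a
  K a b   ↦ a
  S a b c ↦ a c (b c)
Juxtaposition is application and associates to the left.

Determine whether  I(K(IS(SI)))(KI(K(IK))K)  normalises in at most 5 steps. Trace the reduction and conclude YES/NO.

Answer: YES — reaches normal form S(SI) in 3 ≤ 5 steps

Derivation:
  start: I(K(IS(SI)))(KI(K(IK))K)
  [1] K(IS(SI))(KI(K(IK))K)
  [2] IS(SI)
  [3] S(SI)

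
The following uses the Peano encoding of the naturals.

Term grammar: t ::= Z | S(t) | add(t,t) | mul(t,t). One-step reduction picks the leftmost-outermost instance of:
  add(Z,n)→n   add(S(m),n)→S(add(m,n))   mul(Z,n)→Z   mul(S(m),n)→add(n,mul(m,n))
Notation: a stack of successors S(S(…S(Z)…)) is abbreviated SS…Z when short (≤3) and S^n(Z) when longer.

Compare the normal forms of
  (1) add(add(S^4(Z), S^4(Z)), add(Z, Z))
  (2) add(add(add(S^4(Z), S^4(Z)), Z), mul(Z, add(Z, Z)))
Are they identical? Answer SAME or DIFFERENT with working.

Term A:
  start: add(add(S^4(Z), S^4(Z)), add(Z, Z))
  step 1: add(S(add(SSSZ, S^4(Z))), add(Z, Z))
  step 2: S(add(add(SSSZ, S^4(Z)), add(Z, Z)))
  step 3: S(add(S(add(SSZ, S^4(Z))), add(Z, Z)))
  step 4: S(S(add(add(SSZ, S^4(Z)), add(Z, Z))))
  step 5: S(S(add(S(add(SZ, S^4(Z))), add(Z, Z))))
  step 6: S(S(S(add(add(SZ, S^4(Z)), add(Z, Z)))))
  step 7: S(S(S(add(S(add(Z, S^4(Z))), add(Z, Z)))))
  step 8: S(S(S(S(add(add(Z, S^4(Z)), add(Z, Z))))))
  step 9: S(S(S(S(add(S^4(Z), add(Z, Z))))))
  step 10: S(S(S(S(S(add(SSSZ, add(Z, Z)))))))
  step 11: S(S(S(S(S(S(add(SSZ, add(Z, Z))))))))
  step 12: S(S(S(S(S(S(S(add(SZ, add(Z, Z)))))))))
  step 13: S(S(S(S(S(S(S(S(add(Z, add(Z, Z))))))))))
  step 14: S(S(S(S(S(S(S(S(add(Z, Z)))))))))
  step 15: S^8(Z)

Term B:
  start: add(add(add(S^4(Z), S^4(Z)), Z), mul(Z, add(Z, Z)))
  step 1: add(add(S(add(SSSZ, S^4(Z))), Z), mul(Z, add(Z, Z)))
  step 2: add(S(add(add(SSSZ, S^4(Z)), Z)), mul(Z, add(Z, Z)))
  step 3: S(add(add(add(SSSZ, S^4(Z)), Z), mul(Z, add(Z, Z))))
  step 4: S(add(add(S(add(SSZ, S^4(Z))), Z), mul(Z, add(Z, Z))))
  step 5: S(add(S(add(add(SSZ, S^4(Z)), Z)), mul(Z, add(Z, Z))))
  step 6: S(S(add(add(add(SSZ, S^4(Z)), Z), mul(Z, add(Z, Z)))))
  step 7: S(S(add(add(S(add(SZ, S^4(Z))), Z), mul(Z, add(Z, Z)))))
  step 8: S(S(add(S(add(add(SZ, S^4(Z)), Z)), mul(Z, add(Z, Z)))))
  step 9: S(S(S(add(add(add(SZ, S^4(Z)), Z), mul(Z, add(Z, Z))))))
  step 10: S(S(S(add(add(S(add(Z, S^4(Z))), Z), mul(Z, add(Z, Z))))))
  step 11: S(S(S(add(S(add(add(Z, S^4(Z)), Z)), mul(Z, add(Z, Z))))))
  step 12: S(S(S(S(add(add(add(Z, S^4(Z)), Z), mul(Z, add(Z, Z)))))))
  step 13: S(S(S(S(add(add(S^4(Z), Z), mul(Z, add(Z, Z)))))))
  step 14: S(S(S(S(add(S(add(SSSZ, Z)), mul(Z, add(Z, Z)))))))
  step 15: S(S(S(S(S(add(add(SSSZ, Z), mul(Z, add(Z, Z))))))))
  step 16: S(S(S(S(S(add(S(add(SSZ, Z)), mul(Z, add(Z, Z))))))))
  step 17: S(S(S(S(S(S(add(add(SSZ, Z), mul(Z, add(Z, Z)))))))))
  step 18: S(S(S(S(S(S(add(S(add(SZ, Z)), mul(Z, add(Z, Z)))))))))
  step 19: S(S(S(S(S(S(S(add(add(SZ, Z), mul(Z, add(Z, Z))))))))))
  step 20: S(S(S(S(S(S(S(add(S(add(Z, Z)), mul(Z, add(Z, Z))))))))))
  step 21: S(S(S(S(S(S(S(S(add(add(Z, Z), mul(Z, add(Z, Z)))))))))))
  step 22: S(S(S(S(S(S(S(S(add(Z, mul(Z, add(Z, Z)))))))))))
  step 23: S(S(S(S(S(S(S(S(mul(Z, add(Z, Z))))))))))
  step 24: S^8(Z)

Answer: SAME — A ⇓ S^8(Z), B ⇓ S^8(Z)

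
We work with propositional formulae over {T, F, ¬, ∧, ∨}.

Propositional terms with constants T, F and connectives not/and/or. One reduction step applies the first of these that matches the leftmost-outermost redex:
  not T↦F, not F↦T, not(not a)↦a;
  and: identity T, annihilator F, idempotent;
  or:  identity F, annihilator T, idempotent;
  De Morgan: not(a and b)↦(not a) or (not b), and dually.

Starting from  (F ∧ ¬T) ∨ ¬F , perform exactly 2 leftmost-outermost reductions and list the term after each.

  start: (F ∧ ¬T) ∨ ¬F
  →1  F ∨ ¬F
  →2  ¬F

Answer: after 2 steps: ¬F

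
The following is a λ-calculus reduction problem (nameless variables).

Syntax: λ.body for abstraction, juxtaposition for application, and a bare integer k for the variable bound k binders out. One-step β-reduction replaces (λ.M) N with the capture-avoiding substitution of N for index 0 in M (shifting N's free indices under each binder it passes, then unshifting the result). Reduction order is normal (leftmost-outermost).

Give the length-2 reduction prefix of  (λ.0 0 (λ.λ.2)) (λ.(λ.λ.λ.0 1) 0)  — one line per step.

Answer: after 2 steps: (λ.λ.λ.0 1) (λ.(λ.λ.λ.0 1) 0) (λ.λ.λ.(λ.λ.λ.0 1) 0)

Derivation:
  start: (λ.0 0 (λ.λ.2)) (λ.(λ.λ.λ.0 1) 0)
  step 1: (λ.(λ.λ.λ.0 1) 0) (λ.(λ.λ.λ.0 1) 0) (λ.λ.λ.(λ.λ.λ.0 1) 0)
  step 2: (λ.λ.λ.0 1) (λ.(λ.λ.λ.0 1) 0) (λ.λ.λ.(λ.λ.λ.0 1) 0)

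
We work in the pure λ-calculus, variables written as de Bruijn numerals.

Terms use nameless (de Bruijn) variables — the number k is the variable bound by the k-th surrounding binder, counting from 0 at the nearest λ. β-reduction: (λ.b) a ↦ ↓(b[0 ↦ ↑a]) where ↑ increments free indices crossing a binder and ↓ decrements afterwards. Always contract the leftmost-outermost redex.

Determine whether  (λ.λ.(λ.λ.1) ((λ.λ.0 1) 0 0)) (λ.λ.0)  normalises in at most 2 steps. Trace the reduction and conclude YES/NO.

Answer: NO — after 2 steps the term is λ.λ.(λ.λ.0 1) 1 1, not yet normal

Reduction:
  start: (λ.λ.(λ.λ.1) ((λ.λ.0 1) 0 0)) (λ.λ.0)
  [1] λ.(λ.λ.1) ((λ.λ.0 1) 0 0)
  [2] λ.λ.(λ.λ.0 1) 1 1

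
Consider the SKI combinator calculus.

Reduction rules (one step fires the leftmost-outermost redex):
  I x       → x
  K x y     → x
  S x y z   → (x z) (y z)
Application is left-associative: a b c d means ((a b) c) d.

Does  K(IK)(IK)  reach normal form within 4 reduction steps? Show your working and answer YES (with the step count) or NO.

  start: K(IK)(IK)
  [1] IK
  [2] K

Answer: YES — reaches normal form K in 2 ≤ 4 steps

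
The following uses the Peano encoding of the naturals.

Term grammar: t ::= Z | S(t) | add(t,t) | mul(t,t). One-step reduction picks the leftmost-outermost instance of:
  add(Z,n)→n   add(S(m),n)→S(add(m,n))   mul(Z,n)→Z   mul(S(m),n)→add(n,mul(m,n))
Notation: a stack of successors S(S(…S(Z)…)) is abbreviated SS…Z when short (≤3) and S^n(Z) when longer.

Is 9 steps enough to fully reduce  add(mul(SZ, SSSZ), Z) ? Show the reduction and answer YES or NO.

Answer: NO — after 9 steps the term is S(S(S(add(Z, Z)))), not yet normal

Reduction:
  start: add(mul(SZ, SSSZ), Z)
  step 1: add(add(SSSZ, mul(Z, SSSZ)), Z)
  step 2: add(S(add(SSZ, mul(Z, SSSZ))), Z)
  step 3: S(add(add(SSZ, mul(Z, SSSZ)), Z))
  step 4: S(add(S(add(SZ, mul(Z, SSSZ))), Z))
  step 5: S(S(add(add(SZ, mul(Z, SSSZ)), Z)))
  step 6: S(S(add(S(add(Z, mul(Z, SSSZ))), Z)))
  step 7: S(S(S(add(add(Z, mul(Z, SSSZ)), Z))))
  step 8: S(S(S(add(mul(Z, SSSZ), Z))))
  step 9: S(S(S(add(Z, Z))))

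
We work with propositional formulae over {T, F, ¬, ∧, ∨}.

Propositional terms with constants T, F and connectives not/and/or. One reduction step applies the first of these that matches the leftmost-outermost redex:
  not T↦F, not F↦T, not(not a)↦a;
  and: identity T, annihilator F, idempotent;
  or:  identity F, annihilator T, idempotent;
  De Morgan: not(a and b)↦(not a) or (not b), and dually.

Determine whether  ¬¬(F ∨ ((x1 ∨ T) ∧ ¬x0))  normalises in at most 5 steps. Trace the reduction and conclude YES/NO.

  start: ¬¬(F ∨ ((x1 ∨ T) ∧ ¬x0))
  [1] F ∨ ((x1 ∨ T) ∧ ¬x0)
  [2] (x1 ∨ T) ∧ ¬x0
  [3] T ∧ ¬x0
  [4] ¬x0

Answer: YES — reaches normal form ¬x0 in 4 ≤ 5 steps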